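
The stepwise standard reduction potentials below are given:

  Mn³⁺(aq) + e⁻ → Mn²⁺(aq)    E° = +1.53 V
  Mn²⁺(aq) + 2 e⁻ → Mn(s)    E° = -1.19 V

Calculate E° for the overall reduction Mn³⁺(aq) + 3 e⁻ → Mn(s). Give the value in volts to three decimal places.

-0.283 V

Adding the free-energy changes (−nFE°) of the two steps gives −n₃FE°₃ = −n₁FE°₁ − n₂FE°₂.
E°₃ = (1×+1.53 + 2×-1.19) / 3 = (-0.850) / 3 = -0.283 V.
Simply averaging or adding the two E° values would be wrong; the electron-weighted sum is required.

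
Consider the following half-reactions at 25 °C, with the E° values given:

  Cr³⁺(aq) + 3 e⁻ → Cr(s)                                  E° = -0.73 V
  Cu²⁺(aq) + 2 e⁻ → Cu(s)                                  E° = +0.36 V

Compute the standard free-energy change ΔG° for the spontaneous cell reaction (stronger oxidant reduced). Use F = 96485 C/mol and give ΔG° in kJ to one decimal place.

-631.0 kJ

Cu²⁺/Cu (E° = +0.36 V) is the cathode; Cr³⁺/Cr (E° = -0.73 V) is the anode, so E°cell = +1.09 V.
Balancing electrons gives n = 6 (lcm of 2 and 3).
ΔG° = −nFE° = −(6)(96485)(+1.09) = -631,012 J = -631.0 kJ.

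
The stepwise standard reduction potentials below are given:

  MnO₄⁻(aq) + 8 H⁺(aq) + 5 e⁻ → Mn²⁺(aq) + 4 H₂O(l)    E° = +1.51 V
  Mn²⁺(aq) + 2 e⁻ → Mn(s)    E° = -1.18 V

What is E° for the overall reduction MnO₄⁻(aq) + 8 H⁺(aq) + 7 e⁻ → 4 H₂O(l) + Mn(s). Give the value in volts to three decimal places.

Since ΔG° = −nFE° is additive over sequential reductions, n₃E°₃ = n₁E°₁ + n₂E°₂.
E°₃ = (5×+1.51 + 2×-1.18) / 7 = (+5.190) / 7 = +0.741 V.

+0.741 V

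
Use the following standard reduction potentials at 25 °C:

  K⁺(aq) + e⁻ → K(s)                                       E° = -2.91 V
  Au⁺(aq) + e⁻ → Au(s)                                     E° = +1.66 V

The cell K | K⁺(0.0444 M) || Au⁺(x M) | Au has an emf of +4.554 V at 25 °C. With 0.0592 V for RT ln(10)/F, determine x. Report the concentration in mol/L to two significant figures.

Au⁺/Au is the cathode, K⁺/K the anode: E°cell = +4.57 V, n = 1.
Overall reaction: Au⁺(aq) + K(s) → Au(s) + K⁺(aq); Q = [K⁺]^1/[Au⁺]^1.
From E = E° − (0.0592/n) log Q: log Q = (E° − E)·n/0.0592 = (+4.57 − (+4.554))·1/0.0592 = 0.2703.
So 1·log[Au⁺] = 1·log(0.0444) − log Q = -1.3526 − (0.2703) = -1.6229; [Au⁺] = 10^(-1.6229) ≈ 0.024 M.

0.024 M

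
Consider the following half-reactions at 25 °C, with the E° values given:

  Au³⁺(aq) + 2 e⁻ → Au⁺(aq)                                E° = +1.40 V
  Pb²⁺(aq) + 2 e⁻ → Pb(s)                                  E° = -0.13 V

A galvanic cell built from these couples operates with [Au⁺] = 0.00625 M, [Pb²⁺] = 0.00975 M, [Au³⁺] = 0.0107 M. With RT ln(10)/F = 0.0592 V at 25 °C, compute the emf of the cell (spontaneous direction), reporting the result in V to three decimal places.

Au³⁺/Au⁺ is the cathode (higher E°), Pb²⁺/Pb the anode: E°cell = +1.40 − (-0.13) = +1.53 V, n = 2.
Overall: Au³⁺(aq) + Pb(s) → Au⁺(aq) + Pb²⁺(aq)
Q = [Au⁺]·[Pb²⁺] / ([Au³⁺]); log Q = -2.244.
E = E° − (0.0592/n) log Q = +1.53 − (0.0592/2)(-2.244) = +1.596 V.

+1.596 V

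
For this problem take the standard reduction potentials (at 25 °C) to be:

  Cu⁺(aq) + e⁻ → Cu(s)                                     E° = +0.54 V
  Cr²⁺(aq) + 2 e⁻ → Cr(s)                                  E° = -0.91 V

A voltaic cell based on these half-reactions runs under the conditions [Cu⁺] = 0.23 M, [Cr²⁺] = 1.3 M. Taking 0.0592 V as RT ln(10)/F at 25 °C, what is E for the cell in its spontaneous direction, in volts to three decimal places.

Cu⁺/Cu is the cathode (higher E°), Cr²⁺/Cr the anode: E°cell = +0.54 − (-0.91) = +1.45 V, n = 2.
Overall: 2 Cu⁺(aq) + Cr(s) → 2 Cu(s) + Cr²⁺(aq)
Q = [Cr²⁺] / ([Cu⁺]^2); log Q = 1.390.
E = E° − (0.0592/n) log Q = +1.45 − (0.0592/2)(1.390) = +1.409 V.

+1.409 V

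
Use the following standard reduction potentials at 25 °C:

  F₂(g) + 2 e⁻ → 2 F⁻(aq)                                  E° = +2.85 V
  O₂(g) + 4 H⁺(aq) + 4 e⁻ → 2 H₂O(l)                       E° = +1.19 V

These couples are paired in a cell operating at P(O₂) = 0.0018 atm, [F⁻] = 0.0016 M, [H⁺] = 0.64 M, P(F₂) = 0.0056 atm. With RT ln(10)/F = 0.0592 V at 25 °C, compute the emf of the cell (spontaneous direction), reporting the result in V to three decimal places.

F₂/F⁻ is the cathode (higher E°), O₂/H₂O the anode: E°cell = +2.85 − (+1.19) = +1.66 V, n = 4.
Overall: 2 F₂(g) + 2 H₂O(l) → 4 F⁻(aq) + O₂(g) + 4 H⁺(aq)
Q = [F⁻]^4·P(O₂)·[H⁺]^4 / (P(F₂)^2); log Q = -10.200.
E = E° − (0.0592/n) log Q = +1.66 − (0.0592/4)(-10.200) = +1.811 V.

+1.811 V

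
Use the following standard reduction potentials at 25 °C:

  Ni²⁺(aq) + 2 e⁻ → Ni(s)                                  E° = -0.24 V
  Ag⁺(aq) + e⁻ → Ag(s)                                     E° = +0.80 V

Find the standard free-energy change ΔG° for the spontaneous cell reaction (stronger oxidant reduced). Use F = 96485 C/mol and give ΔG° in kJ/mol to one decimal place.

Ag⁺/Ag (E° = +0.80 V) is the cathode; Ni²⁺/Ni (E° = -0.24 V) is the anode, so E°cell = +1.04 V.
Balancing electrons gives n = 2 (lcm of 1 and 2).
ΔG° = −nFE° = −(2)(96485)(+1.04) = -200,689 J = -200.7 kJ/mol.

-200.7 kJ/mol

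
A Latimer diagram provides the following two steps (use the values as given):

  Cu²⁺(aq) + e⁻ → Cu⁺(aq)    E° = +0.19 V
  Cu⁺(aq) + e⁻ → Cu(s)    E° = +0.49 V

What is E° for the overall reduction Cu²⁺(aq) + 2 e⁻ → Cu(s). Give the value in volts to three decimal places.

Since ΔG° = −nFE° is additive over sequential reductions, n₃E°₃ = n₁E°₁ + n₂E°₂.
E°₃ = (1×+0.19 + 1×+0.49) / 2 = (+0.680) / 2 = +0.340 V.

+0.340 V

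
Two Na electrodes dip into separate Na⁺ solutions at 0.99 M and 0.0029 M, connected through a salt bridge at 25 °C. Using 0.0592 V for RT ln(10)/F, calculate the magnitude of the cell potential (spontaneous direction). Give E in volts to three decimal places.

For a concentration cell E°cell = 0. The 0.99 M side is the cathode (reduction is favoured where [Na⁺] is higher).
With n = 1, E = −(0.0592/1) log([Na⁺]ₐₙ/[Na⁺]꜀ₐₜ) = −(0.0592/1) log(0.0029/0.99) = −(0.0592/1)(-2.533) = +0.150 V.

+0.150 V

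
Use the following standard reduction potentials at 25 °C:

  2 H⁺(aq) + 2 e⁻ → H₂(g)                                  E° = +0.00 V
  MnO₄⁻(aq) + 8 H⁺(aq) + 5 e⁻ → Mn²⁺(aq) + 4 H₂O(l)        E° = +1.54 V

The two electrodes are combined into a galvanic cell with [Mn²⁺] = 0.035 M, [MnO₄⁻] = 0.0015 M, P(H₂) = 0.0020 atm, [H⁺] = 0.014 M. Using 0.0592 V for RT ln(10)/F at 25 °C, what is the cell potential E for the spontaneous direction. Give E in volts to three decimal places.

MnO₄⁻/Mn²⁺ is the cathode (higher E°), H⁺/H₂ the anode: E°cell = +1.54 − (+0.00) = +1.54 V, n = 10.
Overall: 2 MnO₄⁻(aq) + 6 H⁺(aq) + 5 H₂(g) → 2 Mn²⁺(aq) + 8 H₂O(l)
Q = [Mn²⁺]^2 / ([MnO₄⁻]^2·[H⁺]^6·P(H₂)^5); log Q = 27.354.
E = E° − (0.0592/n) log Q = +1.54 − (0.0592/10)(27.354) = +1.378 V.

+1.378 V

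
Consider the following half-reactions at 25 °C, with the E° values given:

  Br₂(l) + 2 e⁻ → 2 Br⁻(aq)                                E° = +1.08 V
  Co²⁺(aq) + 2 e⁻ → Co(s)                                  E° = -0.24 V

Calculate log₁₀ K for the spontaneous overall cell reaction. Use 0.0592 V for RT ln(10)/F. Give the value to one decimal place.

Cathode: Br₂/Br⁻; anode: Co²⁺/Co. E°cell = +1.32 V, n = 2.
log K = nE°cell / 0.0592 = (2)(+1.32) / 0.0592 = 44.6.

44.6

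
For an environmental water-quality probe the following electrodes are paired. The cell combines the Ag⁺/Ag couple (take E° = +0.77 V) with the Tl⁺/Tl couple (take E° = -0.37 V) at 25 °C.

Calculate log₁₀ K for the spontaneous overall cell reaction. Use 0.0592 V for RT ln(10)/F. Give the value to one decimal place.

Cathode: Ag⁺/Ag; anode: Tl⁺/Tl. E°cell = +1.14 V, n = 1.
log K = nE°cell / 0.0592 = (1)(+1.14) / 0.0592 = 19.3.

19.3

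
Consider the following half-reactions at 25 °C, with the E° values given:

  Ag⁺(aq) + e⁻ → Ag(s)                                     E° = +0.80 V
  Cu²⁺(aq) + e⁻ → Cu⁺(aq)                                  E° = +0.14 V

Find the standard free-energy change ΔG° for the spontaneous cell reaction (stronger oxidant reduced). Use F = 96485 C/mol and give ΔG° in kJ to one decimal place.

-63.7 kJ

Ag⁺/Ag (E° = +0.80 V) is the cathode; Cu²⁺/Cu⁺ (E° = +0.14 V) is the anode, so E°cell = +0.66 V.
Balancing electrons gives n = 1 (lcm of 1 and 1).
ΔG° = −nFE° = −(1)(96485)(+0.66) = -63,680 J = -63.7 kJ.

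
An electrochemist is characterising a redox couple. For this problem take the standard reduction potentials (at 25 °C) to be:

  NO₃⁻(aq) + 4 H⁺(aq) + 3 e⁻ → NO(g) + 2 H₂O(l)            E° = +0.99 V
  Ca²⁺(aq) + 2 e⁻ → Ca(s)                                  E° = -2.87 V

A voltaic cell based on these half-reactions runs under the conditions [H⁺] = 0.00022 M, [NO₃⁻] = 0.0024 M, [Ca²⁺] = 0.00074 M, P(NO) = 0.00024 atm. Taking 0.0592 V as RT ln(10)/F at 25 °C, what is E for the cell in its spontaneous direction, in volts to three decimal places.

NO₃⁻/NO is the cathode (higher E°), Ca²⁺/Ca the anode: E°cell = +0.99 − (-2.87) = +3.86 V, n = 6.
Overall: 2 NO₃⁻(aq) + 8 H⁺(aq) + 3 Ca(s) → 2 NO(g) + 4 H₂O(l) + 3 Ca²⁺(aq)
Q = P(NO)^2·[Ca²⁺]^3 / ([NO₃⁻]^2·[H⁺]^8); log Q = 17.868.
E = E° − (0.0592/n) log Q = +3.86 − (0.0592/6)(17.868) = +3.684 V.

+3.684 V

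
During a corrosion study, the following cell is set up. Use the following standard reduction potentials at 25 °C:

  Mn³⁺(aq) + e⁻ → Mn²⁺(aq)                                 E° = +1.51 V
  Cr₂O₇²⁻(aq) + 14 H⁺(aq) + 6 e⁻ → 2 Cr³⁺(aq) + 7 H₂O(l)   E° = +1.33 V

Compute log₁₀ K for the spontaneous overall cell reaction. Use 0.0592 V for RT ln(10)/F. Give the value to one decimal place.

Cathode: Mn³⁺/Mn²⁺; anode: Cr₂O₇²⁻/Cr³⁺. E°cell = +0.18 V, n = 6.
log K = nE°cell / 0.0592 = (6)(+0.18) / 0.0592 = 18.2.

18.2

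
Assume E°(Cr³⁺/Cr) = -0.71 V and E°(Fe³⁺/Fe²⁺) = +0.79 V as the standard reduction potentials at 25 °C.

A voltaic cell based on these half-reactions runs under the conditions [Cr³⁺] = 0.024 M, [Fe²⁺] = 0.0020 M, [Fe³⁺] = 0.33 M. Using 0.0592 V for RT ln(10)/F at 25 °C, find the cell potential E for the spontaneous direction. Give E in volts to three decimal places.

Fe³⁺/Fe²⁺ is the cathode (higher E°), Cr³⁺/Cr the anode: E°cell = +0.79 − (-0.71) = +1.50 V, n = 3.
Overall: 3 Fe³⁺(aq) + Cr(s) → 3 Fe²⁺(aq) + Cr³⁺(aq)
Q = [Fe²⁺]^3·[Cr³⁺] / ([Fe³⁺]^3); log Q = -8.272.
E = E° − (0.0592/n) log Q = +1.50 − (0.0592/3)(-8.272) = +1.663 V.

+1.663 V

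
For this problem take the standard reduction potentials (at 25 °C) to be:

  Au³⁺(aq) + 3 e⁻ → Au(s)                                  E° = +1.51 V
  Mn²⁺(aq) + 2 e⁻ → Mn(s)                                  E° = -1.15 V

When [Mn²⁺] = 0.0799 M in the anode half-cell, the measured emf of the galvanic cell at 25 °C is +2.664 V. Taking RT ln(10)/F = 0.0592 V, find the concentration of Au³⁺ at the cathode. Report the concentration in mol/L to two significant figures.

0.036 M

Au³⁺/Au is the cathode, Mn²⁺/Mn the anode: E°cell = +2.66 V, n = 6.
Overall reaction: 2 Au³⁺(aq) + 3 Mn(s) → 2 Au(s) + 3 Mn²⁺(aq); Q = [Mn²⁺]^3/[Au³⁺]^2.
From E = E° − (0.0592/n) log Q: log Q = (E° − E)·n/0.0592 = (+2.66 − (+2.664))·6/0.0592 = -0.4054.
So 2·log[Au³⁺] = 3·log(0.0799) − log Q = -3.2924 − (-0.4054) = -2.8870; log[Au³⁺] = -2.8870 / 2 = -1.4435; [Au³⁺] = 10^(-1.4435) ≈ 0.036 M.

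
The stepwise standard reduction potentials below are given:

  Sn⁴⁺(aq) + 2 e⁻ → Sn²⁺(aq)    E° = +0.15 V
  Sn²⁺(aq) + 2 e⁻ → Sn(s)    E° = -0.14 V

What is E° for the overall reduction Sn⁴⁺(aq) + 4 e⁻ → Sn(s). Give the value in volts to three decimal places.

+0.005 V

Standard free energies of sequential steps add: ΔG°₃ = ΔG°₁ + ΔG°₂, so n₃E°₃ = n₁E°₁ + n₂E°₂.
E°₃ = (2×+0.15 + 2×-0.14) / 4 = (+0.020) / 4 = +0.005 V.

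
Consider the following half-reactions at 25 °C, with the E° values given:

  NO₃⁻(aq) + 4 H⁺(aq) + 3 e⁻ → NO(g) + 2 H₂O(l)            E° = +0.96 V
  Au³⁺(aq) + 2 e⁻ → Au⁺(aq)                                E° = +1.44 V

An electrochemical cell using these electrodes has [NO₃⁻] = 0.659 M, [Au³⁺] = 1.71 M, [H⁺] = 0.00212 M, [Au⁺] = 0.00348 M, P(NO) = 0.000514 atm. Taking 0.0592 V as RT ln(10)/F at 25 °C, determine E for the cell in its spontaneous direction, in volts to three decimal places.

Au³⁺/Au⁺ is the cathode (higher E°), NO₃⁻/NO the anode: E°cell = +1.44 − (+0.96) = +0.48 V, n = 6.
Overall: 3 Au³⁺(aq) + 2 NO(g) + 4 H₂O(l) → 3 Au⁺(aq) + 2 NO₃⁻(aq) + 8 H⁺(aq)
Q = [Au⁺]^3·[NO₃⁻]^2·[H⁺]^8 / ([Au³⁺]^3·P(NO)^2); log Q = -23.248.
E = E° − (0.0592/n) log Q = +0.48 − (0.0592/6)(-23.248) = +0.709 V.

+0.709 V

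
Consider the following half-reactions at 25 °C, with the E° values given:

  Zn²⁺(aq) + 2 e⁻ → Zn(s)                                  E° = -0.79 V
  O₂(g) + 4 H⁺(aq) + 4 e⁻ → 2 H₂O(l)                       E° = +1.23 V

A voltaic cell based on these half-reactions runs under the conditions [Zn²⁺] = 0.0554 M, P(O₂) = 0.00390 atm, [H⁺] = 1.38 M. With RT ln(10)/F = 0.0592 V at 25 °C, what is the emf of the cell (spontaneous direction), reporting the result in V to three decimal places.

+2.030 V

O₂/H₂O is the cathode (higher E°), Zn²⁺/Zn the anode: E°cell = +1.23 − (-0.79) = +2.02 V, n = 4.
Overall: O₂(g) + 4 H⁺(aq) + 2 Zn(s) → 2 H₂O(l) + 2 Zn²⁺(aq)
Q = [Zn²⁺]^2 / (P(O₂)·[H⁺]^4); log Q = -0.664.
E = E° − (0.0592/n) log Q = +2.02 − (0.0592/4)(-0.664) = +2.030 V.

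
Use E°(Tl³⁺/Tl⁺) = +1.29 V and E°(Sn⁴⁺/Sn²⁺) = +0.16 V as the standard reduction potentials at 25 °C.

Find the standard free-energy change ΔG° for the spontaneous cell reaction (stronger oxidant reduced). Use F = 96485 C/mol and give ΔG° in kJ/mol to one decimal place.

Tl³⁺/Tl⁺ (E° = +1.29 V) is the cathode; Sn⁴⁺/Sn²⁺ (E° = +0.16 V) is the anode, so E°cell = +1.13 V.
Balancing electrons gives n = 2 (lcm of 2 and 2).
ΔG° = −nFE° = −(2)(96485)(+1.13) = -218,056 J = -218.1 kJ/mol.

-218.1 kJ/mol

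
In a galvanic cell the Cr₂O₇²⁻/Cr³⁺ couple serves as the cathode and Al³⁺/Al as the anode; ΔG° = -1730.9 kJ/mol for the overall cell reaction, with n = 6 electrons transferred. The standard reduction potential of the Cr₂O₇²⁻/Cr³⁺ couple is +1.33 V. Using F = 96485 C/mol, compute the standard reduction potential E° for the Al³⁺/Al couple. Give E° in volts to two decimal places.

-1.66 V

E°cell = −ΔG°/(nF) = −(-1730.9×10³)/((6)(96485)) = +2.990 V.
Since Cr₂O₇²⁻/Cr³⁺ is the cathode and Al³⁺/Al the anode, E°cell = E°(Cr₂O₇²⁻/Cr³⁺) − E°(Al³⁺/Al).
So E°(Al³⁺/Al) = E°(Cr₂O₇²⁻/Cr³⁺) − E°cell = (+1.33) − (+2.990) = -1.66 V.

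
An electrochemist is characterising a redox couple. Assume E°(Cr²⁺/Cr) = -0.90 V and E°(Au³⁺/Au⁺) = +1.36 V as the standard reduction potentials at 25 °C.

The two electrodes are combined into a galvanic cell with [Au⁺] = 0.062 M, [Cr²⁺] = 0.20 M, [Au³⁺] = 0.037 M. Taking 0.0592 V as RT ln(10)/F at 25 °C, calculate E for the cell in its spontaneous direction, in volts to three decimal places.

+2.274 V

Au³⁺/Au⁺ is the cathode (higher E°), Cr²⁺/Cr the anode: E°cell = +1.36 − (-0.90) = +2.26 V, n = 2.
Overall: Au³⁺(aq) + Cr(s) → Au⁺(aq) + Cr²⁺(aq)
Q = [Au⁺]·[Cr²⁺] / ([Au³⁺]); log Q = -0.475.
E = E° − (0.0592/n) log Q = +2.26 − (0.0592/2)(-0.475) = +2.274 V.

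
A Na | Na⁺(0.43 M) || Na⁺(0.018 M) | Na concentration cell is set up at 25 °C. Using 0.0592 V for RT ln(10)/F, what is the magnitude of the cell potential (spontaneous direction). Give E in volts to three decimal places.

For a concentration cell E°cell = 0. The 0.43 M side is the cathode (reduction is favoured where [Na⁺] is higher).
With n = 1, E = −(0.0592/1) log([Na⁺]ₐₙ/[Na⁺]꜀ₐₜ) = −(0.0592/1) log(0.018/0.43) = −(0.0592/1)(-1.378) = +0.082 V.

+0.082 V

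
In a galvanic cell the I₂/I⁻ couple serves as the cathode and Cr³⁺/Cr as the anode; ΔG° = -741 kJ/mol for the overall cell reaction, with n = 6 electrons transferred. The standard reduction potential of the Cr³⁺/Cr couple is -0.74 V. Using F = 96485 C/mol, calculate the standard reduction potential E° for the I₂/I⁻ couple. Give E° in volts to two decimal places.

E°cell = −ΔG°/(nF) = −(-741×10³)/((6)(96485)) = +1.280 V.
Since I₂/I⁻ is the cathode and Cr³⁺/Cr the anode, E°cell = E°(I₂/I⁻) − E°(Cr³⁺/Cr).
So E°(I₂/I⁻) = E°cell + E°(Cr³⁺/Cr) = +1.280 + (-0.74) = +0.54 V.

+0.54 V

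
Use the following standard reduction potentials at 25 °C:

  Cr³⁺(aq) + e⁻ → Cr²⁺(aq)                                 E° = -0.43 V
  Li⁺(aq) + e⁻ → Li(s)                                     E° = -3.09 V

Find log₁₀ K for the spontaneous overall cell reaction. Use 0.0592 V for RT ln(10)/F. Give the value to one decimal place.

44.9

Cathode: Cr³⁺/Cr²⁺; anode: Li⁺/Li. E°cell = +2.66 V, n = 1.
log K = nE°cell / 0.0592 = (1)(+2.66) / 0.0592 = 44.9.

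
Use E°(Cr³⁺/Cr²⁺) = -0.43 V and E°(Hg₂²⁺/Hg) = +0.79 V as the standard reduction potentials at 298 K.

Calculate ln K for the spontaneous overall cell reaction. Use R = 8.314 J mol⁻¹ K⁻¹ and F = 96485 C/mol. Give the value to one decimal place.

Cathode: Hg₂²⁺/Hg; anode: Cr³⁺/Cr²⁺. E°cell = (+0.79) − (-0.43) = +1.22 V, with n = 2.
ΔG° = −nFE° = −RT ln K, so ln K = nFE°/(RT) = (2)(96485)(+1.22) / ((8.314)(298)) = 95.022.

95.0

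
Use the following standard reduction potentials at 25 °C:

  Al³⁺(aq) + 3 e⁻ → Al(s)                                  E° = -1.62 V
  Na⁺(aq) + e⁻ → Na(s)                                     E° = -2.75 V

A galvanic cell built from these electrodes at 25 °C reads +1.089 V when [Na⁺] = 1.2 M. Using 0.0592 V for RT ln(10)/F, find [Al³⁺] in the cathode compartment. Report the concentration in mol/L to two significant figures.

0.014 M

Al³⁺/Al is the cathode, Na⁺/Na the anode: E°cell = +1.13 V, n = 3.
Overall reaction: Al³⁺(aq) + 3 Na(s) → Al(s) + 3 Na⁺(aq); Q = [Na⁺]^3/[Al³⁺]^1.
From E = E° − (0.0592/n) log Q: log Q = (E° − E)·n/0.0592 = (+1.13 − (+1.089))·3/0.0592 = 2.0777.
So 1·log[Al³⁺] = 3·log(1.2) − log Q = 0.2375 − (2.0777) = -1.8402; [Al³⁺] = 10^(-1.8402) ≈ 0.014 M.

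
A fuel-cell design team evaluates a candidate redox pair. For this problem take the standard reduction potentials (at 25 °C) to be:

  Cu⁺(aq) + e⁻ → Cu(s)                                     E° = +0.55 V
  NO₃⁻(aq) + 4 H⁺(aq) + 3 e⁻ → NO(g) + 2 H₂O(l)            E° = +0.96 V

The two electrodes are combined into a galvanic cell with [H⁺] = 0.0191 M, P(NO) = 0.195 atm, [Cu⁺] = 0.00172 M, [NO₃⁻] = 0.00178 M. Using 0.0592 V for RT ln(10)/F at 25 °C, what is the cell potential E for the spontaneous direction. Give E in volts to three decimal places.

+0.398 V

NO₃⁻/NO is the cathode (higher E°), Cu⁺/Cu the anode: E°cell = +0.96 − (+0.55) = +0.41 V, n = 3.
Overall: NO₃⁻(aq) + 4 H⁺(aq) + 3 Cu(s) → NO(g) + 2 H₂O(l) + 3 Cu⁺(aq)
Q = P(NO)·[Cu⁺]^3 / ([NO₃⁻]·[H⁺]^4); log Q = 0.622.
E = E° − (0.0592/n) log Q = +0.41 − (0.0592/3)(0.622) = +0.398 V.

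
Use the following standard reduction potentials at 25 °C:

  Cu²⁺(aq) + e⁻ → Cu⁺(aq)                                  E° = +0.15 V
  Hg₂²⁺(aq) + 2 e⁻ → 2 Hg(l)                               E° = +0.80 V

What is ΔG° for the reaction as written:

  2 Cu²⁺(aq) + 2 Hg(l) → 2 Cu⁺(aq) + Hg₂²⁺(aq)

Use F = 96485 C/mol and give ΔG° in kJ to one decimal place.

As written, Cu²⁺/Cu⁺ is reduced (cathode) and Hg₂²⁺/Hg is oxidised (anode), so E°cell = (+0.15) − (+0.80) = -0.65 V.
Balancing electrons gives n = 2.
ΔG° = −nFE° = −(2)(96485)(-0.65) = 125,430 J = +125.4 kJ.

+125.4 kJ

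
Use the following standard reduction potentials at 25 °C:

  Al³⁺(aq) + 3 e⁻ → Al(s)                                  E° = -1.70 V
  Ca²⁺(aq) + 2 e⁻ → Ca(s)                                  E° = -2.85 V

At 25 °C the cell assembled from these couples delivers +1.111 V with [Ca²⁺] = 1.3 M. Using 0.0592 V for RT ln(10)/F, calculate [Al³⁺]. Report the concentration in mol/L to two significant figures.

0.016 M

Al³⁺/Al is the cathode, Ca²⁺/Ca the anode: E°cell = +1.15 V, n = 6.
Overall reaction: 2 Al³⁺(aq) + 3 Ca(s) → 2 Al(s) + 3 Ca²⁺(aq); Q = [Ca²⁺]^3/[Al³⁺]^2.
From E = E° − (0.0592/n) log Q: log Q = (E° − E)·n/0.0592 = (+1.15 − (+1.111))·6/0.0592 = 3.9527.
So 2·log[Al³⁺] = 3·log(1.3) − log Q = 0.3418 − (3.9527) = -3.6109; log[Al³⁺] = -3.6109 / 2 = -1.8054; [Al³⁺] = 10^(-1.8054) ≈ 0.016 M.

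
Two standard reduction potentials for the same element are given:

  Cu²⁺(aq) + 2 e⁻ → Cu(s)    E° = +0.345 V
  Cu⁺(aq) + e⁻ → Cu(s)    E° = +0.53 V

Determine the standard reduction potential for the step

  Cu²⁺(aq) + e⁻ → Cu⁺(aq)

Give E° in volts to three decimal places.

Sequential free energies add, so n₃E°₃ = n₁E°₁ + n₂E°₂.
With n₃ = 2, and the known step contributing 1×(+0.53) V, the unknown satisfies 1·E° = 2×(+0.345) − 1×(+0.53) = +0.160.
E° = +0.160 / 1 = +0.160 V.

+0.160 V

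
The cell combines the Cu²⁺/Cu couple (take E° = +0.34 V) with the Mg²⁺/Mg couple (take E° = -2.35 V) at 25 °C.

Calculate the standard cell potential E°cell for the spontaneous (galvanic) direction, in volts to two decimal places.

+2.69 V

The Cu²⁺/Cu couple has the higher reduction potential, so it is the cathode; Mg²⁺/Mg is oxidised at the anode.
E°cell = E°(cathode) − E°(anode) = (+0.34) − (-2.35) = +2.69 V.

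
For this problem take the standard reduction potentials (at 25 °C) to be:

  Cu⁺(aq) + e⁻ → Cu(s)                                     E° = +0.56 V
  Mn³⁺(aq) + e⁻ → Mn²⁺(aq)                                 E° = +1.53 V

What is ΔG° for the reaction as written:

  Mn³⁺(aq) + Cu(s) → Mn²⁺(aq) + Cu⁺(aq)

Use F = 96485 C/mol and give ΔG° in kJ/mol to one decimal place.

-93.6 kJ/mol

As written, Mn³⁺/Mn²⁺ is reduced (cathode) and Cu⁺/Cu is oxidised (anode), so E°cell = (+1.53) − (+0.56) = +0.97 V.
Balancing electrons gives n = 1.
ΔG° = −nFE° = −(1)(96485)(+0.97) = -93,590 J = -93.6 kJ/mol.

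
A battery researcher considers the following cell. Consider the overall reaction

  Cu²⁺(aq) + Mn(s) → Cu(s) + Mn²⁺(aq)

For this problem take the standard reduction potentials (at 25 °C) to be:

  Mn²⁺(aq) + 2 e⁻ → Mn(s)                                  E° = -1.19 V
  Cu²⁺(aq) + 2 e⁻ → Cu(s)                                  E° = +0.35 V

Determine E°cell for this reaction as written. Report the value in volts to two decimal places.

The Cu²⁺/Cu couple has the higher reduction potential, so it is the cathode; Mn²⁺/Mn is oxidised at the anode.
E°cell = E°(cathode) − E°(anode) = (+0.35) − (-1.19) = +1.54 V.
Since E°cell > 0, the reaction is spontaneous under standard conditions.

+1.54 V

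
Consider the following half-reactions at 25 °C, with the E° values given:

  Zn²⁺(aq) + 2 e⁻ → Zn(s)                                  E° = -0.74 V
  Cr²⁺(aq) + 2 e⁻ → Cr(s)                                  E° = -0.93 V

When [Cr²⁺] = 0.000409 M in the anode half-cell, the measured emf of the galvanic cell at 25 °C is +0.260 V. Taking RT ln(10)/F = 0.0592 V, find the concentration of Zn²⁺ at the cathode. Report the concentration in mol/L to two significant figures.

0.095 M

Zn²⁺/Zn is the cathode, Cr²⁺/Cr the anode: E°cell = +0.19 V, n = 2.
Overall reaction: Zn²⁺(aq) + Cr(s) → Zn(s) + Cr²⁺(aq); Q = [Cr²⁺]^1/[Zn²⁺]^1.
From E = E° − (0.0592/n) log Q: log Q = (E° − E)·n/0.0592 = (+0.19 − (+0.260))·2/0.0592 = -2.3649.
So 1·log[Zn²⁺] = 1·log(0.000409) − log Q = -3.3883 − (-2.3649) = -1.0234; [Zn²⁺] = 10^(-1.0234) ≈ 0.095 M.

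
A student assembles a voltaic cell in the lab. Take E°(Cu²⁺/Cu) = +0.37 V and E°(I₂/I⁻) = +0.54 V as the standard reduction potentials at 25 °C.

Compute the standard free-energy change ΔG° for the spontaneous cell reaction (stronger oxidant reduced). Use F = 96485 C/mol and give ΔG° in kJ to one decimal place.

I₂/I⁻ (E° = +0.54 V) is the cathode; Cu²⁺/Cu (E° = +0.37 V) is the anode, so E°cell = +0.17 V.
Balancing electrons gives n = 2 (lcm of 2 and 2).
ΔG° = −nFE° = −(2)(96485)(+0.17) = -32,805 J = -32.8 kJ.

-32.8 kJ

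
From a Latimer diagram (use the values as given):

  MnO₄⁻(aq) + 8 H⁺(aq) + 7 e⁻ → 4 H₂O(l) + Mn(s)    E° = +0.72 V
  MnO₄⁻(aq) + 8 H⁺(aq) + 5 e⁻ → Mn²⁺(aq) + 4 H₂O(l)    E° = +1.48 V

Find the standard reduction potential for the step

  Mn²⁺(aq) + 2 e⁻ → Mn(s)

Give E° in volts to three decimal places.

Sequential free energies add, so n₃E°₃ = n₁E°₁ + n₂E°₂.
With n₃ = 7, and the known step contributing 5×(+1.48) V, the unknown satisfies 2·E° = 7×(+0.72) − 5×(+1.48) = -2.360.
E° = -2.360 / 2 = -1.180 V.

-1.180 V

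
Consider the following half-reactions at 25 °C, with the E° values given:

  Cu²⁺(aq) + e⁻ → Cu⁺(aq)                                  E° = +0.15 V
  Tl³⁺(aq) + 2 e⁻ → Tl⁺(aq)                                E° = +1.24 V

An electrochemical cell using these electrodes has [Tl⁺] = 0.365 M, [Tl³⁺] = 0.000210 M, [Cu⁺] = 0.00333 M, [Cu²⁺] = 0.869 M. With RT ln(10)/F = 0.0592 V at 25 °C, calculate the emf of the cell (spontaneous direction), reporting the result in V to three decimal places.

+0.851 V

Tl³⁺/Tl⁺ is the cathode (higher E°), Cu²⁺/Cu⁺ the anode: E°cell = +1.24 − (+0.15) = +1.09 V, n = 2.
Overall: Tl³⁺(aq) + 2 Cu⁺(aq) → Tl⁺(aq) + 2 Cu²⁺(aq)
Q = [Tl⁺]·[Cu²⁺]^2 / ([Tl³⁺]·[Cu⁺]^2); log Q = 8.073.
E = E° − (0.0592/n) log Q = +1.09 − (0.0592/2)(8.073) = +0.851 V.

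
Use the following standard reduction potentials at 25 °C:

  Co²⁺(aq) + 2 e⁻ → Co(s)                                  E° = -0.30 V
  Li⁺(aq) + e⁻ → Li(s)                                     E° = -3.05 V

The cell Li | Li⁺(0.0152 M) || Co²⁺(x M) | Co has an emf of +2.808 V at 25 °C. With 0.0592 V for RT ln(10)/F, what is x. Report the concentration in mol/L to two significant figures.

0.021 M

Co²⁺/Co is the cathode, Li⁺/Li the anode: E°cell = +2.75 V, n = 2.
Overall reaction: Co²⁺(aq) + 2 Li(s) → Co(s) + 2 Li⁺(aq); Q = [Li⁺]^2/[Co²⁺]^1.
From E = E° − (0.0592/n) log Q: log Q = (E° − E)·n/0.0592 = (+2.75 − (+2.808))·2/0.0592 = -1.9595.
So 1·log[Co²⁺] = 2·log(0.0152) − log Q = -3.6363 − (-1.9595) = -1.6768; [Co²⁺] = 10^(-1.6768) ≈ 0.021 M.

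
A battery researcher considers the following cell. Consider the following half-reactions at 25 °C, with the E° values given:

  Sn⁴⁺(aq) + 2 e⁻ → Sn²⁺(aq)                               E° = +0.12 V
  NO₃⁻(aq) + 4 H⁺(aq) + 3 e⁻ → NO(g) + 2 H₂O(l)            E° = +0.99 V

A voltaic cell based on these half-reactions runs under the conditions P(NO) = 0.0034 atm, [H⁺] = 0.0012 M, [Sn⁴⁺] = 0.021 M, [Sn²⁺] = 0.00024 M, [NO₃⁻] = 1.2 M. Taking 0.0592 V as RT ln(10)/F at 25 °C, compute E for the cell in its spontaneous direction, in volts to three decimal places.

NO₃⁻/NO is the cathode (higher E°), Sn⁴⁺/Sn²⁺ the anode: E°cell = +0.99 − (+0.12) = +0.87 V, n = 6.
Overall: 2 NO₃⁻(aq) + 8 H⁺(aq) + 3 Sn²⁺(aq) → 2 NO(g) + 4 H₂O(l) + 3 Sn⁴⁺(aq)
Q = P(NO)^2·[Sn⁴⁺]^3 / ([NO₃⁻]^2·[H⁺]^8·[Sn²⁺]^3); log Q = 24.097.
E = E° − (0.0592/n) log Q = +0.87 − (0.0592/6)(24.097) = +0.632 V.

+0.632 V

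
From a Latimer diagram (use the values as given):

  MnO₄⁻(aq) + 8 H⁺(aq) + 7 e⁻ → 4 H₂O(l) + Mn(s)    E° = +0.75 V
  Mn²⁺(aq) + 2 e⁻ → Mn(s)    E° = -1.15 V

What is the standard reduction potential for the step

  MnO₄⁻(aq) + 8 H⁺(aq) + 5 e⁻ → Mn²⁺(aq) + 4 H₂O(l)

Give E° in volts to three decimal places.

Sequential free energies add, so n₃E°₃ = n₁E°₁ + n₂E°₂.
With n₃ = 7, and the known step contributing 2×(-1.15) V, the unknown satisfies 5·E° = 7×(+0.75) − 2×(-1.15) = +7.550.
E° = +7.550 / 5 = +1.510 V.

+1.510 V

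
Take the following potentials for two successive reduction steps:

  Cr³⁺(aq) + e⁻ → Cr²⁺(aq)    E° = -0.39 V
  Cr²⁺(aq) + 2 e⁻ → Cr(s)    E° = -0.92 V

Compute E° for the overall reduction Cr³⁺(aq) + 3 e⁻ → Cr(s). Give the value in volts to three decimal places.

Since ΔG° = −nFE° is additive over sequential reductions, n₃E°₃ = n₁E°₁ + n₂E°₂.
E°₃ = (1×-0.39 + 2×-0.92) / 3 = (-2.230) / 3 = -0.743 V.

-0.743 V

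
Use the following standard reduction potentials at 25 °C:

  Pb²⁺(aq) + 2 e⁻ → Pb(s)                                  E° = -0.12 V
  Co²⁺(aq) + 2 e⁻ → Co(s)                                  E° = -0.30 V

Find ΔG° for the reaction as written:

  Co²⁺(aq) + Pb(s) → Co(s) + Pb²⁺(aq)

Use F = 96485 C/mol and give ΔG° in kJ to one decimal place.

As written, Co²⁺/Co is reduced (cathode) and Pb²⁺/Pb is oxidised (anode), so E°cell = (-0.30) − (-0.12) = -0.18 V.
Balancing electrons gives n = 2.
ΔG° = −nFE° = −(2)(96485)(-0.18) = 34,735 J = +34.7 kJ.

+34.7 kJ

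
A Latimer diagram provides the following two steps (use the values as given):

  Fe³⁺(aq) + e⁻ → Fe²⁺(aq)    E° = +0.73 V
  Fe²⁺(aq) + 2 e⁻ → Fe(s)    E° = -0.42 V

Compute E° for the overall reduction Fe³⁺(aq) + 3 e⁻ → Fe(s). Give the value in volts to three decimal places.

Adding the free-energy changes (−nFE°) of the two steps gives −n₃FE°₃ = −n₁FE°₁ − n₂FE°₂.
E°₃ = (1×+0.73 + 2×-0.42) / 3 = (-0.110) / 3 = -0.037 V.

-0.037 V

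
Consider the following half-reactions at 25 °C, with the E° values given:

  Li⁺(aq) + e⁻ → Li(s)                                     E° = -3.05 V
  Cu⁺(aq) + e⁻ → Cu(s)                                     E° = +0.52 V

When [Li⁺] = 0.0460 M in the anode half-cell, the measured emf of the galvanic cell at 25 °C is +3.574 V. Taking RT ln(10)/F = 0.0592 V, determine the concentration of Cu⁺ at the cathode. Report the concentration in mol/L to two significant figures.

Cu⁺/Cu is the cathode, Li⁺/Li the anode: E°cell = +3.57 V, n = 1.
Overall reaction: Cu⁺(aq) + Li(s) → Cu(s) + Li⁺(aq); Q = [Li⁺]^1/[Cu⁺]^1.
From E = E° − (0.0592/n) log Q: log Q = (E° − E)·n/0.0592 = (+3.57 − (+3.574))·1/0.0592 = -0.0676.
So 1·log[Cu⁺] = 1·log(0.046) − log Q = -1.3372 − (-0.0676) = -1.2696; [Cu⁺] = 10^(-1.2696) ≈ 0.054 M.

0.054 M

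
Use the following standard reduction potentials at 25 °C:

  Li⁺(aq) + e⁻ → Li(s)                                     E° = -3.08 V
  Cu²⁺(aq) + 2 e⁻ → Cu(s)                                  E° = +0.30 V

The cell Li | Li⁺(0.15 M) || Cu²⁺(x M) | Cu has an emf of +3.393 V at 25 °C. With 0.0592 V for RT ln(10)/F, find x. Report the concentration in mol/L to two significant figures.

Cu²⁺/Cu is the cathode, Li⁺/Li the anode: E°cell = +3.38 V, n = 2.
Overall reaction: Cu²⁺(aq) + 2 Li(s) → Cu(s) + 2 Li⁺(aq); Q = [Li⁺]^2/[Cu²⁺]^1.
From E = E° − (0.0592/n) log Q: log Q = (E° − E)·n/0.0592 = (+3.38 − (+3.393))·2/0.0592 = -0.4392.
So 1·log[Cu²⁺] = 2·log(0.15) − log Q = -1.6478 − (-0.4392) = -1.2086; [Cu²⁺] = 10^(-1.2086) ≈ 0.062 M.

0.062 M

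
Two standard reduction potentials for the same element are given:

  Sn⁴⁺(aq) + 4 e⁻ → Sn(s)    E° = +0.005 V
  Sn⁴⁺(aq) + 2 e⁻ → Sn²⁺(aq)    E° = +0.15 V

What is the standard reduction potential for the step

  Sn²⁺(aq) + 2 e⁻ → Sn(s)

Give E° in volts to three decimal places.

Sequential free energies add, so n₃E°₃ = n₁E°₁ + n₂E°₂.
With n₃ = 4, and the known step contributing 2×(+0.15) V, the unknown satisfies 2·E° = 4×(+0.005) − 2×(+0.15) = -0.280.
E° = -0.280 / 2 = -0.140 V.

-0.140 V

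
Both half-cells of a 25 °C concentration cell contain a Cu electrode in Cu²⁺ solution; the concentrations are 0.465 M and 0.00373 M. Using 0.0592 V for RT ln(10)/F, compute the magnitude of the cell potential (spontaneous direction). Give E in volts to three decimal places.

For a concentration cell E°cell = 0. The 0.465 M side is the cathode (reduction is favoured where [Cu²⁺] is higher).
With n = 2, E = −(0.0592/2) log([Cu²⁺]ₐₙ/[Cu²⁺]꜀ₐₜ) = −(0.0592/2) log(0.00373/0.465) = −(0.0592/2)(-2.096) = +0.062 V.

+0.062 V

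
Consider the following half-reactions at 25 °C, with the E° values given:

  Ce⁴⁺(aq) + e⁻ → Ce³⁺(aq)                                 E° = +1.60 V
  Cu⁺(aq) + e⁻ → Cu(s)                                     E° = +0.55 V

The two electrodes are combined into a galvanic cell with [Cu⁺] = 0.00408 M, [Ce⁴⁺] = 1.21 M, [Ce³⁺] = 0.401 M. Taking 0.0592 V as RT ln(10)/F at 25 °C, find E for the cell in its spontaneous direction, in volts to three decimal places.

Ce⁴⁺/Ce³⁺ is the cathode (higher E°), Cu⁺/Cu the anode: E°cell = +1.60 − (+0.55) = +1.05 V, n = 1.
Overall: Ce⁴⁺(aq) + Cu(s) → Ce³⁺(aq) + Cu⁺(aq)
Q = [Ce³⁺]·[Cu⁺] / ([Ce⁴⁺]); log Q = -2.869.
E = E° − (0.0592/n) log Q = +1.05 − (0.0592/1)(-2.869) = +1.220 V.

+1.220 V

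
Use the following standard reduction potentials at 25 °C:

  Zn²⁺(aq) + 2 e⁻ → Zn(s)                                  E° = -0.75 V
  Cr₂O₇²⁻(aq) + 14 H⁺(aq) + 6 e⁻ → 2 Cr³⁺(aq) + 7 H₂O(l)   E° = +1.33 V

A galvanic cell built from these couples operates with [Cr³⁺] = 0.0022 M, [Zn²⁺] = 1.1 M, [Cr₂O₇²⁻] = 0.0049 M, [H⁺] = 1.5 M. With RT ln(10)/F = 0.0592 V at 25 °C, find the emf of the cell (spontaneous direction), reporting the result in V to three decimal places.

Cr₂O₇²⁻/Cr³⁺ is the cathode (higher E°), Zn²⁺/Zn the anode: E°cell = +1.33 − (-0.75) = +2.08 V, n = 6.
Overall: Cr₂O₇²⁻(aq) + 14 H⁺(aq) + 3 Zn(s) → 2 Cr³⁺(aq) + 7 H₂O(l) + 3 Zn²⁺(aq)
Q = [Cr³⁺]^2·[Zn²⁺]^3 / ([Cr₂O₇²⁻]·[H⁺]^14); log Q = -5.346.
E = E° − (0.0592/n) log Q = +2.08 − (0.0592/6)(-5.346) = +2.133 V.

+2.133 V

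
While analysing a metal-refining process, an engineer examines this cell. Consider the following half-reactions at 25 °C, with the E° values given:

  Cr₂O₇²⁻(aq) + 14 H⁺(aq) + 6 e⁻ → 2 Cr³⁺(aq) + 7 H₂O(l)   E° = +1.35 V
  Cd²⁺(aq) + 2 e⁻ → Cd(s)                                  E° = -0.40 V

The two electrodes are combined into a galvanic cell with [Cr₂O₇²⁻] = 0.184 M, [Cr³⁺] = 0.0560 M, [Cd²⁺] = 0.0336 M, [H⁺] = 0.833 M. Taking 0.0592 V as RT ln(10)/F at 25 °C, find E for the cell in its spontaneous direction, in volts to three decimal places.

+1.800 V

Cr₂O₇²⁻/Cr³⁺ is the cathode (higher E°), Cd²⁺/Cd the anode: E°cell = +1.35 − (-0.40) = +1.75 V, n = 6.
Overall: Cr₂O₇²⁻(aq) + 14 H⁺(aq) + 3 Cd(s) → 2 Cr³⁺(aq) + 7 H₂O(l) + 3 Cd²⁺(aq)
Q = [Cr³⁺]^2·[Cd²⁺]^3 / ([Cr₂O₇²⁻]·[H⁺]^14); log Q = -5.078.
E = E° − (0.0592/n) log Q = +1.75 − (0.0592/6)(-5.078) = +1.800 V.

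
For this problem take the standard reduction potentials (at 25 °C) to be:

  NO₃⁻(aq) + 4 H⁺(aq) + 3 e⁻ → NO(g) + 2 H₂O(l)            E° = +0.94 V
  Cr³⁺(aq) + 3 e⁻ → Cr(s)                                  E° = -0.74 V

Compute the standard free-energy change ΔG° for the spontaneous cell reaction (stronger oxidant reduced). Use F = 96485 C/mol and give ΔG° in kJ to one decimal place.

-486.3 kJ

NO₃⁻/NO (E° = +0.94 V) is the cathode; Cr³⁺/Cr (E° = -0.74 V) is the anode, so E°cell = +1.68 V.
Balancing electrons gives n = 3 (lcm of 3 and 3).
ΔG° = −nFE° = −(3)(96485)(+1.68) = -486,284 J = -486.3 kJ.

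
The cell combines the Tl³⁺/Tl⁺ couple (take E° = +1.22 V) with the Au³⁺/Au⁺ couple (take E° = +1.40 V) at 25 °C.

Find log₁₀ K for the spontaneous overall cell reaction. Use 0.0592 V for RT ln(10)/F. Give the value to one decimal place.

Cathode: Au³⁺/Au⁺; anode: Tl³⁺/Tl⁺. E°cell = +0.18 V, n = 2.
log K = nE°cell / 0.0592 = (2)(+0.18) / 0.0592 = 6.1.

6.1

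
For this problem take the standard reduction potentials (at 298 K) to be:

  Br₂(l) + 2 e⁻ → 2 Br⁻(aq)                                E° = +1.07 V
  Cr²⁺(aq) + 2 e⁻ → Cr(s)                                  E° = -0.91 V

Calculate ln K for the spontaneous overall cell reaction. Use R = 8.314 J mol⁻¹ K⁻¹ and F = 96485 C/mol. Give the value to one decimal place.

Cathode: Br₂/Br⁻; anode: Cr²⁺/Cr. E°cell = (+1.07) − (-0.91) = +1.98 V, with n = 2.
ΔG° = −nFE° = −RT ln K, so ln K = nFE°/(RT) = (2)(96485)(+1.98) / ((8.314)(298)) = 154.216.

154.2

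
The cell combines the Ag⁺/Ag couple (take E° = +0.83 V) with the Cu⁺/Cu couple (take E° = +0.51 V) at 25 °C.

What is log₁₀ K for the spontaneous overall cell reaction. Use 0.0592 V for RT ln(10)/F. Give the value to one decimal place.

Cathode: Ag⁺/Ag; anode: Cu⁺/Cu. E°cell = +0.32 V, n = 1.
log K = nE°cell / 0.0592 = (1)(+0.32) / 0.0592 = 5.4.

5.4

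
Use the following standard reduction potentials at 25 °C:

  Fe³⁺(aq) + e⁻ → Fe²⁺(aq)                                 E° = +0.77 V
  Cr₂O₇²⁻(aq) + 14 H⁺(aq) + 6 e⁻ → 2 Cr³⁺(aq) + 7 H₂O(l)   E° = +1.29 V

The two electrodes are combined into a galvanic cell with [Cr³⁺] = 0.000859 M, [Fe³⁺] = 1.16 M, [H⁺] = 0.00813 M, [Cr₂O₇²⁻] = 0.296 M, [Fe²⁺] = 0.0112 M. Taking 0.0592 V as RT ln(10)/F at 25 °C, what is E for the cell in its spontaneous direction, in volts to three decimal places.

Cr₂O₇²⁻/Cr³⁺ is the cathode (higher E°), Fe³⁺/Fe²⁺ the anode: E°cell = +1.29 − (+0.77) = +0.52 V, n = 6.
Overall: Cr₂O₇²⁻(aq) + 14 H⁺(aq) + 6 Fe²⁺(aq) → 2 Cr³⁺(aq) + 7 H₂O(l) + 6 Fe³⁺(aq)
Q = [Cr³⁺]^2·[Fe³⁺]^6 / ([Cr₂O₇²⁻]·[H⁺]^14·[Fe²⁺]^6); log Q = 35.747.
E = E° − (0.0592/n) log Q = +0.52 − (0.0592/6)(35.747) = +0.167 V.

+0.167 V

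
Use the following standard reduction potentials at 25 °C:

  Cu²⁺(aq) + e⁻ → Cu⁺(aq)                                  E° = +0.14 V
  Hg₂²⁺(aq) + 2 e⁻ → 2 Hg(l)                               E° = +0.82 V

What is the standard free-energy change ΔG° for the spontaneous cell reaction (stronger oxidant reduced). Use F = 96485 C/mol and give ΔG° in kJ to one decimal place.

-131.2 kJ

Hg₂²⁺/Hg (E° = +0.82 V) is the cathode; Cu²⁺/Cu⁺ (E° = +0.14 V) is the anode, so E°cell = +0.68 V.
Balancing electrons gives n = 2 (lcm of 2 and 1).
ΔG° = −nFE° = −(2)(96485)(+0.68) = -131,220 J = -131.2 kJ.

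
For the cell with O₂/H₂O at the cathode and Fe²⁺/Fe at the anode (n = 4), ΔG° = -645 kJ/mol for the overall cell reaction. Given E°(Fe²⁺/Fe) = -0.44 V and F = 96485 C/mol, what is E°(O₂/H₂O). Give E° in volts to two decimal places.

+1.23 V

E°cell = −ΔG°/(nF) = −(-645×10³)/((4)(96485)) = +1.671 V.
Since O₂/H₂O is the cathode and Fe²⁺/Fe the anode, E°cell = E°(O₂/H₂O) − E°(Fe²⁺/Fe).
So E°(O₂/H₂O) = E°cell + E°(Fe²⁺/Fe) = +1.671 + (-0.44) = +1.23 V.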